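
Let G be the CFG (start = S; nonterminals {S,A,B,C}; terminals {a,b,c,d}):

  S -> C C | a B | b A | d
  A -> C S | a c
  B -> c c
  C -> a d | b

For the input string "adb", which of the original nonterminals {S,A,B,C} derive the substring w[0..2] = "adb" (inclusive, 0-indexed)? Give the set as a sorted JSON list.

CNF form of G:
  S -> C C | T0 B | T3 A | d
  A -> C S | T0 T1
  B -> T1 T1
  C -> T0 T2 | b
  T0 -> a
  T1 -> c
  T2 -> d
  T3 -> b

Fill CYK table bottom-up (cells [i..j] with 0 ≤ i ≤ j ≤ 2 only):
  cell(0,0) a: {T0}  orig:{}
  cell(1,1) d: {S,T2}  orig:{S}
  cell(2,2) b: {C,T3}  orig:{C}
  cell(0,1) ad: {C}
  cell(1,2) db: ∅
  cell(0,2) adb: {S}

Original NTs in T[0,2] deriving "adb": ["S"]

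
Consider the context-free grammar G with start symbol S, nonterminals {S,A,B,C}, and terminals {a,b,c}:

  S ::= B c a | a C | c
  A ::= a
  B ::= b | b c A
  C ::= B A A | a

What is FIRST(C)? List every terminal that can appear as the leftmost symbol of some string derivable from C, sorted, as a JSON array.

Compute FIRST by fixpoint:
[1]
  A via A→a: +{a}
  B via B→b: +{b}
  C via C→B A A: +{b}
  C via C→a: +{a}
  S via S→B c a: +{b}
  S via S→a C: +{a}
  S via S→c: +{c}
  FIRST[S]={a,b,c}  FIRST[A]={a}  FIRST[B]={b}  FIRST[C]={a,b}
[2] — fixpoint
  FIRST[S]={a,b,c}  FIRST[A]={a}  FIRST[B]={b}  FIRST[C]={a,b}

FIRST(C) = ["a", "b"]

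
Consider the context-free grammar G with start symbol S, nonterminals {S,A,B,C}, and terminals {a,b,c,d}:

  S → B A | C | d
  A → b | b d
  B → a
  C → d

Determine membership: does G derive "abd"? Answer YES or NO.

Convert to CNF:
  S -> B A | d
  A -> T0 T1 | b
  B -> a
  C -> d
  T0 -> b
  T1 -> d

CYK fill:
  cell(0,0) a: {B}
  cell(1,1) b: {A,T0}  orig:{A}
  cell(2,2) d: {C,S,T1}  orig:{C,S}
  cell(0,1) ab: {S}
  cell(1,2) bd: {A}
  cell(0,2) abd: {S}

S ∈ T[0,2] ⇒ YES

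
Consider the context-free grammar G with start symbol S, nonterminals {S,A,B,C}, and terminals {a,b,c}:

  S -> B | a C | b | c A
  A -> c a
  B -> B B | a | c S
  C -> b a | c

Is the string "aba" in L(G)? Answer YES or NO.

CNF form of G:
  S -> B B | T0 A | T0 S | T1 C | a | b
  A -> T0 T1
  B -> B B | T0 S | a
  C -> T2 T1 | c
  T0 -> c
  T1 -> a
  T2 -> b

CYK table (by increasing span):
  [0..0]={B,S,T1}  "a"  orig:{B,S}
  [1..1]={S,T2}  "b"  orig:{S}
  [2..2]={B,S,T1}  "a"  orig:{B,S}
  [0..1]=∅  "ab"
  [1..2]={C}  "ba"
  [0..2]={S}  "aba"

S ∈ T[0,2] ⇒ YES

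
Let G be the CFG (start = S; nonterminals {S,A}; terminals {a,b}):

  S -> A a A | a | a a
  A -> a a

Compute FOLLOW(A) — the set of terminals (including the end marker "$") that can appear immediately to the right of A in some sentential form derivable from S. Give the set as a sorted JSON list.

FIRST iteration:
[1]
  A via A→a a: +{a}
  S via S→A a A: +{a}
  FIRST(S)={a}  FIRST(A)={a}
[2] (no change)
  FIRST(S)={a}  FIRST(A)={a}

FOLLOW sets:
FOLLOW(S) := {$}
pass 1:
  S→A a A: FOLLOW(A) ⊇ FIRST(a) = {a}; new: +{a}
  S→A a A: FOLLOW(A) ⊇ FOLLOW(S) ⊇ {$}; new: +{$}
  FOLLOW[S]={$}  FOLLOW[A]={$,a}
pass 2: (no change)
  FOLLOW[S]={$}  FOLLOW[A]={$,a}

FOLLOW(A) = ["$", "a"]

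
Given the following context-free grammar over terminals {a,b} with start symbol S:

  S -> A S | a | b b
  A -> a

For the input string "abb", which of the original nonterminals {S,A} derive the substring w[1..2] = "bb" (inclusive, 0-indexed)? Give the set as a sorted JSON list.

Convert to CNF:
  S -> A S | T0 T0 | a
  A -> a
  T0 -> b

CYK table (by increasing span), restricted to cells inside w[1..2]:
  T[1,1] 'b' = {T0}  orig:{}
  T[2,2] 'b' = {T0}  orig:{}
  T[1,2] 'bb' = {S}

Original NTs in T[1,2] deriving "bb": ["S"]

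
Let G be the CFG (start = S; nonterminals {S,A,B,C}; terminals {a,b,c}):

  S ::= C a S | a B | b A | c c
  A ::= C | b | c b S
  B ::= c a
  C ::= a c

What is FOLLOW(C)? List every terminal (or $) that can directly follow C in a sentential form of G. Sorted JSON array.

Compute FIRST by fixpoint:
round 1:
  A via A→b: +{b}
  A via A→c b S: +{c}
  B via B→c a: +{c}
  C via C→a c: +{a}
  S via S→C a S: +{a}
  S via S→b A: +{b}
  S via S→c c: +{c}
  FIRST[S]={a,b,c}  FIRST[A]={b,c}  FIRST[B]={c}  FIRST[C]={a}
round 2:
  A via A→C: +{a}
  FIRST[S]={a,b,c}  FIRST[A]={a,b,c}  FIRST[B]={c}  FIRST[C]={a}
round 3: (no change)
  FIRST[S]={a,b,c}  FIRST[A]={a,b,c}  FIRST[B]={c}  FIRST[C]={a}

FOLLOW sets:
seed FOLLOW(S) with $
round 1:
  S→C a S: FOLLOW(C) ⊇ FIRST(a) = {a}; new: +{a}
  S→a B: FOLLOW(B) ⊇ FOLLOW(S) ⊇ {$}; new: +{$}
  S→b A: FOLLOW(A) ⊇ FOLLOW(S) ⊇ {$}; new: +{$}
  FOLLOW(S)={$}  FOLLOW(A)={$}  FOLLOW(B)={$}  FOLLOW(C)={a}
round 2:
  A→C: FOLLOW(C) ⊇ FOLLOW(A) ⊇ {$}; new: +{$}
  FOLLOW(S)={$}  FOLLOW(A)={$}  FOLLOW(B)={$}  FOLLOW(C)={$,a}
round 3: — fixpoint
  FOLLOW(S)={$}  FOLLOW(A)={$}  FOLLOW(B)={$}  FOLLOW(C)={$,a}

FOLLOW(C) = ["$", "a"]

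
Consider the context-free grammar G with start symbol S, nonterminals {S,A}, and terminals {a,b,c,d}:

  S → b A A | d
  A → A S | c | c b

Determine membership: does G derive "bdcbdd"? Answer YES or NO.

Convert to CNF:
  S -> T1 X2 | d
  A -> A S | T0 T1 | c
  T0 -> c
  T1 -> b
  X2 -> A A

CYK fill:
  T[0,0] 'b' = {T1}  orig:{}
  T[1,1] 'd' = {S}
  T[2,2] 'c' = {A,T0}  orig:{A}
  T[3,3] 'b' = {T1}  orig:{}
  T[4,4] 'd' = {S}
  T[5,5] 'd' = {S}
  T[0,1] 'bd' = ∅
  T[1,2] 'dc' = ∅
  T[2,3] 'cb' = {A}
  T[3,4] 'bd' = ∅
  T[4,5] 'dd' = ∅
  T[0,2] 'bdc' = ∅
  T[1,3] 'dcb' = ∅
  T[2,4] 'cbd' = {A}
  T[3,5] 'bdd' = ∅
  T[0,3] 'bdcb' = ∅
  T[1,4] 'dcbd' = ∅
  T[2,5] 'cbdd' = {A}
  T[0,4] 'bdcbd' = ∅
  T[1,5] 'dcbdd' = ∅
  T[0,5] 'bdcbdd' = ∅

S ∉ T[0,5] ⇒ NO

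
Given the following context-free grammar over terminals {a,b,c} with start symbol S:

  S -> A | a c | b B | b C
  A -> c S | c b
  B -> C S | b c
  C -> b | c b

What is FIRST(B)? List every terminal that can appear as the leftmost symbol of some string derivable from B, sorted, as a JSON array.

FIRST iteration:
[1]
  A via A→c S: +{c}
  B via B→b c: +{b}
  C via C→b: +{b}
  C via C→c b: +{c}
  S via S→A: +{c}
  S via S→a c: +{a}
  S via S→b B: +{b}
  S: {a,b,c}  A: {c}  B: {b}  C: {b,c}
[2]
  B via B→C S: +{c}
  S: {a,b,c}  A: {c}  B: {b,c}  C: {b,c}
[3] — fixpoint
  S: {a,b,c}  A: {c}  B: {b,c}  C: {b,c}

FIRST(B) = ["b", "c"]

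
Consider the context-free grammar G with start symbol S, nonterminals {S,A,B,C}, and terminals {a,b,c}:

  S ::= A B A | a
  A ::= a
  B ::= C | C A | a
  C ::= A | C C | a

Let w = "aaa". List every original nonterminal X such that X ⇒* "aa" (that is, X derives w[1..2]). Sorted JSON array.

CNF form of G:
  S -> A X0 | a
  A -> a
  B -> C A | C C | a
  C -> C C | a
  X0 -> B A

CYK fill — only the sub-triangle for w[1..2]:
  cell(1,1) a: {A,B,C,S}
  cell(2,2) a: {A,B,C,S}
  cell(1,2) aa: {B,C,X0}  orig:{B,C}

Original NTs in T[1,2] deriving "aa": ["B", "C"]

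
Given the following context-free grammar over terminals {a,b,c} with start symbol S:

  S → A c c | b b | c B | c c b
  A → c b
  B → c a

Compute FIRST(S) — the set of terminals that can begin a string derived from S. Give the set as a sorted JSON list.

FIRST sets, iterate to fixpoint:
pass 1:
  A via A→c b: +{c}
  B via B→c a: +{c}
  S via S→A c c: +{c}
  S via S→b b: +{b}
  S: {b,c}  A: {c}  B: {c}
pass 2: (no change)
  S: {b,c}  A: {c}  B: {c}

FIRST(S) = ["b", "c"]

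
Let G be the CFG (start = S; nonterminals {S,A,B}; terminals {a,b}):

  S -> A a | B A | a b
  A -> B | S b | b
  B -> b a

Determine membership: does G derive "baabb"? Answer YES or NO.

CNF form of G:
  S -> A T1 | B A | T1 T0
  A -> S T0 | T0 T1 | b
  B -> T0 T1
  T0 -> b
  T1 -> a

CYK fill:
  [0..0]={A,T0}  "b"  orig:{A}
  [1..1]={T1}  "a"  orig:{}
  [2..2]={T1}  "a"  orig:{}
  [3..3]={A,T0}  "b"  orig:{A}
  [4..4]={A,T0}  "b"  orig:{A}
  [0..1]={A,B,S}  "ba"
  [1..2]=∅  "aa"
  [2..3]={S}  "ab"
  [3..4]=∅  "bb"
  [0..2]={S}  "baa"
  [1..3]=∅  "aab"
  [2..4]={A}  "abb"
  [0..3]={A}  "baab"
  [1..4]=∅  "aabb"
  [0..4]={S}  "baabb"

S ∈ T[0,4] ⇒ YES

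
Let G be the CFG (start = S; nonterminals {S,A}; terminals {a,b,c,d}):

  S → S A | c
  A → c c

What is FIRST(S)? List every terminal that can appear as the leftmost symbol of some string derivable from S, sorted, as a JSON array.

FIRST sets, iterate to fixpoint:
pass 1:
  A via A→c c: +{c}
  S via S→c: +{c}
  FIRST[S]={c}  FIRST[A]={c}
pass 2: — fixpoint
  FIRST[S]={c}  FIRST[A]={c}

FIRST(S) = ["c"]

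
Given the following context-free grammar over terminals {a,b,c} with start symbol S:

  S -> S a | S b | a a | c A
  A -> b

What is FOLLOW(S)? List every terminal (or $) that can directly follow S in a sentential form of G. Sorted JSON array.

FIRST sets, iterate to fixpoint:
round 1:
  A via A→b: +{b}
  S via S→a a: +{a}
  S via S→c A: +{c}
  FIRST(S)={a,c}  FIRST(A)={b}
round 2: done
  FIRST(S)={a,c}  FIRST(A)={b}

FOLLOW sets:
FOLLOW(S) := {$}
[1]
  S→S a: FOLLOW(S) ⊇ FIRST(a) = {a}; new: +{a}
  S→S b: FOLLOW(S) ⊇ FIRST(b) = {b}; new: +{b}
  S→c A: FOLLOW(A) ⊇ FOLLOW(S) ⊇ {$,a,b}; new: +{$,a,b}
  FOLLOW(S)={$,a,b}  FOLLOW(A)={$,a,b}
[2] — fixpoint
  FOLLOW(S)={$,a,b}  FOLLOW(A)={$,a,b}

FOLLOW(S) = ["$", "a", "b"]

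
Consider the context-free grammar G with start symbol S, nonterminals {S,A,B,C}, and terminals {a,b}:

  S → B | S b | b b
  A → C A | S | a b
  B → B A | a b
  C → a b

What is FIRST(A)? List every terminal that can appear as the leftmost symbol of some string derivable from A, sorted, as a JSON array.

FIRST sets, iterate to fixpoint:
pass 1:
  A via A→a b: +{a}
  B via B→a b: +{a}
  C via C→a b: +{a}
  S via S→B: +{a}
  S via S→b b: +{b}
  FIRST[S]={a,b}  FIRST[A]={a}  FIRST[B]={a}  FIRST[C]={a}
pass 2:
  A via A→S: +{b}
  FIRST[S]={a,b}  FIRST[A]={a,b}  FIRST[B]={a}  FIRST[C]={a}
pass 3: done
  FIRST[S]={a,b}  FIRST[A]={a,b}  FIRST[B]={a}  FIRST[C]={a}

FIRST(A) = ["a", "b"]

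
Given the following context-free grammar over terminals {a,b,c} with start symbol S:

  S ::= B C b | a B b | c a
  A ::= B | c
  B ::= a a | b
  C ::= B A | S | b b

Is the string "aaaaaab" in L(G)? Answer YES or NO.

Convert to CNF:
  S -> B X5 | T0 X6 | T2 T0
  A -> T0 T0 | b | c
  B -> T0 T0 | b
  C -> B A | B X3 | T0 X4 | T1 T1 | T2 T0
  T0 -> a
  T1 -> b
  T2 -> c
  X3 -> C T1
  X4 -> B T1
  X5 -> C T1
  X6 -> B T1

CYK table (by increasing span):
  T[0,0] 'a' = {T0}  orig:{}
  T[1,1] 'a' = {T0}  orig:{}
  T[2,2] 'a' = {T0}  orig:{}
  T[3,3] 'a' = {T0}  orig:{}
  T[4,4] 'a' = {T0}  orig:{}
  T[5,5] 'a' = {T0}  orig:{}
  T[6,6] 'b' = {A,B,T1}  orig:{A,B}
  T[0,1] 'aa' = {A,B}
  T[1,2] 'aa' = {A,B}
  T[2,3] 'aa' = {A,B}
  T[3,4] 'aa' = {A,B}
  T[4,5] 'aa' = {A,B}
  T[5,6] 'ab' = ∅
  T[0,2] 'aaa' = ∅
  T[1,3] 'aaa' = ∅
  T[2,4] 'aaa' = ∅
  T[3,5] 'aaa' = ∅
  T[4,6] 'aab' = {C,X4,X6}  orig:{C}
  T[0,3] 'aaaa' = {C}
  T[1,4] 'aaaa' = {C}
  T[2,5] 'aaaa' = {C}
  T[3,6] 'aaab' = {C,S}
  T[0,4] 'aaaaa' = ∅
  T[1,5] 'aaaaa' = ∅
  T[2,6] 'aaaab' = {X3,X5}  orig:{}
  T[0,5] 'aaaaaa' = ∅
  T[1,6] 'aaaaab' = ∅
  T[0,6] 'aaaaaab' = {C,S}

S ∈ T[0,6] ⇒ YES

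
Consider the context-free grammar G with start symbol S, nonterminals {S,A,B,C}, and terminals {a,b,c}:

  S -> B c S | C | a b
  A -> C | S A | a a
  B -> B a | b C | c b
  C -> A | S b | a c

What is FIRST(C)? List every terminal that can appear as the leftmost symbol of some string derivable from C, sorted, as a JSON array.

Compute FIRST by fixpoint:
[1]
  A via A→a a: +{a}
  B via B→b C: +{b}
  B via B→c b: +{c}
  C via C→A: +{a}
  S via S→B c S: +{b,c}
  S via S→C: +{a}
  FIRST[S]={a,b,c}  FIRST[A]={a}  FIRST[B]={b,c}  FIRST[C]={a}
[2]
  A via A→S A: +{b,c}
  C via C→A: +{b,c}
  FIRST[S]={a,b,c}  FIRST[A]={a,b,c}  FIRST[B]={b,c}  FIRST[C]={a,b,c}
[3] — fixpoint
  FIRST[S]={a,b,c}  FIRST[A]={a,b,c}  FIRST[B]={b,c}  FIRST[C]={a,b,c}

FIRST(C) = ["a", "b", "c"]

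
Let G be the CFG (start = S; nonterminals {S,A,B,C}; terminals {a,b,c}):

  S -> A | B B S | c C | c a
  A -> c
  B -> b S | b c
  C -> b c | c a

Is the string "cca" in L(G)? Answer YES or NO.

Convert to CNF:
  S -> B X3 | T1 C | T1 T2 | c
  A -> c
  B -> T0 S | T0 T1
  C -> T0 T1 | T1 T2
  T0 -> b
  T1 -> c
  T2 -> a
  X3 -> B S

CYK fill:
  T[0,0] 'c' = {A,S,T1}  orig:{A,S}
  T[1,1] 'c' = {A,S,T1}  orig:{A,S}
  T[2,2] 'a' = {T2}  orig:{}
  T[0,1] 'cc' = ∅
  T[1,2] 'ca' = {C,S}
  T[0,2] 'cca' = {S}

S ∈ T[0,2] ⇒ YES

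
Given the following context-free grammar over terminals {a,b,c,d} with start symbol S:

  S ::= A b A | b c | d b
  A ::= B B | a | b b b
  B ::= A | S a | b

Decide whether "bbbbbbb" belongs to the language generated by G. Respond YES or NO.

CNF form of G:
  S -> A X6 | T0 T2 | T3 T0
  A -> B B | T0 X4 | a
  B -> B B | S T1 | T0 X5 | a | b
  T0 -> b
  T1 -> a
  T2 -> c
  T3 -> d
  X4 -> T0 T0
  X5 -> T0 T0
  X6 -> T0 A

CYK fill:
  [0..0]={B,T0}  "b"  orig:{B}
  [1..1]={B,T0}  "b"  orig:{B}
  [2..2]={B,T0}  "b"  orig:{B}
  [3..3]={B,T0}  "b"  orig:{B}
  [4..4]={B,T0}  "b"  orig:{B}
  [5..5]={B,T0}  "b"  orig:{B}
  [6..6]={B,T0}  "b"  orig:{B}
  [0..1]={A,B,X4,X5}  "bb"  orig:{A,B}
  [1..2]={A,B,X4,X5}  "bb"  orig:{A,B}
  [2..3]={A,B,X4,X5}  "bb"  orig:{A,B}
  [3..4]={A,B,X4,X5}  "bb"  orig:{A,B}
  [4..5]={A,B,X4,X5}  "bb"  orig:{A,B}
  [5..6]={A,B,X4,X5}  "bb"  orig:{A,B}
  [0..2]={A,B,X6}  "bbb"  orig:{A,B}
  [1..3]={A,B,X6}  "bbb"  orig:{A,B}
  [2..4]={A,B,X6}  "bbb"  orig:{A,B}
  [3..5]={A,B,X6}  "bbb"  orig:{A,B}
  [4..6]={A,B,X6}  "bbb"  orig:{A,B}
  [0..3]={A,B,X6}  "bbbb"  orig:{A,B}
  [1..4]={A,B,X6}  "bbbb"  orig:{A,B}
  [2..5]={A,B,X6}  "bbbb"  orig:{A,B}
  [3..6]={A,B,X6}  "bbbb"  orig:{A,B}
  [0..4]={A,B,S,X6}  "bbbbb"  orig:{A,B,S}
  [1..5]={A,B,S,X6}  "bbbbb"  orig:{A,B,S}
  [2..6]={A,B,S,X6}  "bbbbb"  orig:{A,B,S}
  [0..5]={A,B,S,X6}  "bbbbbb"  orig:{A,B,S}
  [1..6]={A,B,S,X6}  "bbbbbb"  orig:{A,B,S}
  [0..6]={A,B,S,X6}  "bbbbbbb"  orig:{A,B,S}

S ∈ T[0,6] ⇒ YES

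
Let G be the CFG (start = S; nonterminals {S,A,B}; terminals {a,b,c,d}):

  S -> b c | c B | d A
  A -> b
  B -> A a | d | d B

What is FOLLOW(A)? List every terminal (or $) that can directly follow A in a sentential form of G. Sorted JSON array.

Compute FIRST by fixpoint:
pass 1:
  A via A→b: +{b}
  B via B→A a: +{b}
  B via B→d: +{d}
  S via S→b c: +{b}
  S via S→c B: +{c}
  S via S→d A: +{d}
  FIRST[S]={b,c,d}  FIRST[A]={b}  FIRST[B]={b,d}
pass 2: (stable)
  FIRST[S]={b,c,d}  FIRST[A]={b}  FIRST[B]={b,d}

FOLLOW sets:
FOLLOW(S) := {$}
round 1:
  B→A a: FOLLOW(A) ⊇ FIRST(a) = {a}; new: +{a}
  S→c B: FOLLOW(B) ⊇ FOLLOW(S) ⊇ {$}; new: +{$}
  S→d A: FOLLOW(A) ⊇ FOLLOW(S) ⊇ {$}; new: +{$}
  FOLLOW(S)={$}  FOLLOW(A)={$,a}  FOLLOW(B)={$}
round 2: done
  FOLLOW(S)={$}  FOLLOW(A)={$,a}  FOLLOW(B)={$}

FOLLOW(A) = ["$", "a"]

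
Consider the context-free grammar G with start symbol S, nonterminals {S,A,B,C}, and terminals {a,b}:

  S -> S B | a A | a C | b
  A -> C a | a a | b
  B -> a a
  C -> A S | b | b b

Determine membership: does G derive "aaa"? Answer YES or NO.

Convert to CNF:
  S -> S B | T0 A | T0 C | b
  A -> C T0 | T0 T0 | b
  B -> T0 T0
  C -> A S | T1 T1 | b
  T0 -> a
  T1 -> b

CYK fill:
  [0..0]={T0}  "a"  orig:{}
  [1..1]={T0}  "a"  orig:{}
  [2..2]={T0}  "a"  orig:{}
  [0..1]={A,B}  "aa"
  [1..2]={A,B}  "aa"
  [0..2]={S}  "aaa"

S ∈ T[0,2] ⇒ YES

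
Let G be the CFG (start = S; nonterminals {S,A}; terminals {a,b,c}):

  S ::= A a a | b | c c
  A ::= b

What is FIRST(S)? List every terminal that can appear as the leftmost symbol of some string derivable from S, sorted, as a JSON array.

FIRST sets, iterate to fixpoint:
round 1:
  A via A→b: +{b}
  S via S→A a a: +{b}
  S via S→c c: +{c}
  FIRST(S)={b,c}  FIRST(A)={b}
round 2: done
  FIRST(S)={b,c}  FIRST(A)={b}

FIRST(S) = ["b", "c"]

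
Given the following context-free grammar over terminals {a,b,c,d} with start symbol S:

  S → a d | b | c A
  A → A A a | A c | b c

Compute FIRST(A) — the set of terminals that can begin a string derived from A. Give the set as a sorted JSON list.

Compute FIRST by fixpoint:
[1]
  A via A→b c: +{b}
  S via S→a d: +{a}
  S via S→b: +{b}
  S via S→c A: +{c}
  FIRST(S)={a,b,c}  FIRST(A)={b}
[2] (no change)
  FIRST(S)={a,b,c}  FIRST(A)={b}

FIRST(A) = ["b"]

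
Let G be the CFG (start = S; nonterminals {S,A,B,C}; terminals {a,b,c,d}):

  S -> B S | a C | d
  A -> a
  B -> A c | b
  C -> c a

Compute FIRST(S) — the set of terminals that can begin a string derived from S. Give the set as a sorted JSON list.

Compute FIRST by fixpoint:
[1]
  A via A→a: +{a}
  B via B→A c: +{a}
  B via B→b: +{b}
  C via C→c a: +{c}
  S via S→B S: +{a,b}
  S via S→d: +{d}
  FIRST[S]={a,b,d}  FIRST[A]={a}  FIRST[B]={a,b}  FIRST[C]={c}
[2] done
  FIRST[S]={a,b,d}  FIRST[A]={a}  FIRST[B]={a,b}  FIRST[C]={c}

FIRST(S) = ["a", "b", "d"]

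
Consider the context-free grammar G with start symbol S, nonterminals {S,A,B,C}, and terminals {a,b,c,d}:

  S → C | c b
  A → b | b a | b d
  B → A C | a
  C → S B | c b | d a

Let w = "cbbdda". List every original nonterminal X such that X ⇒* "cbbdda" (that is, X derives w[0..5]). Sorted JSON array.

Convert to CNF:
  S -> S B | T2 T1 | T3 T0
  A -> T0 T1 | T0 T2 | b
  B -> A C | a
  C -> S B | T2 T1 | T3 T0
  T0 -> b
  T1 -> a
  T2 -> d
  T3 -> c

Fill CYK table bottom-up — only the sub-triangle for w[0..5]:
  [0..0]={T3}  "c"  orig:{}
  [1..1]={A,T0}  "b"  orig:{A}
  [2..2]={A,T0}  "b"  orig:{A}
  [3..3]={T2}  "d"  orig:{}
  [4..4]={T2}  "d"  orig:{}
  [5..5]={B,T1}  "a"  orig:{B}
  [0..1]={C,S}  "cb"
  [1..2]=∅  "bb"
  [2..3]={A}  "bd"
  [3..4]=∅  "dd"
  [4..5]={C,S}  "da"
  [0..2]=∅  "cbb"
  [1..3]=∅  "bbd"
  [2..4]=∅  "bdd"
  [3..5]=∅  "dda"
  [0..3]=∅  "cbbd"
  [1..4]=∅  "bbdd"
  [2..5]={B}  "bdda"
  [0..4]=∅  "cbbdd"
  [1..5]=∅  "bbdda"
  [0..5]={C,S}  "cbbdda"

Original NTs in T[0,5] deriving "cbbdda": ["C", "S"]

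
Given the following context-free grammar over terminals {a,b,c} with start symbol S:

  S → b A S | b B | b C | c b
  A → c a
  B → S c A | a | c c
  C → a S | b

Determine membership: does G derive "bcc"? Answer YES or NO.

Convert to CNF:
  S -> T0 T2 | T2 B | T2 C | T2 X4
  A -> T0 T1
  B -> S X3 | T0 T0 | a
  C -> T1 S | b
  T0 -> c
  T1 -> a
  T2 -> b
  X3 -> T0 A
  X4 -> A S

Fill CYK table bottom-up:
  T[0,0] 'b' = {C,T2}  orig:{C}
  T[1,1] 'c' = {T0}  orig:{}
  T[2,2] 'c' = {T0}  orig:{}
  T[0,1] 'bc' = ∅
  T[1,2] 'cc' = {B}
  T[0,2] 'bcc' = {S}

S ∈ T[0,2] ⇒ YES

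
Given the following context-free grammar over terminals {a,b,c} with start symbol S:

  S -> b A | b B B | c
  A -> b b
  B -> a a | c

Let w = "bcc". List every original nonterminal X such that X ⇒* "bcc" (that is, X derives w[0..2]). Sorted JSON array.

Convert to CNF:
  S -> T0 A | T0 X2 | c
  A -> T0 T0
  B -> T1 T1 | c
  T0 -> b
  T1 -> a
  X2 -> B B

CYK table (by increasing span), restricted to cells inside w[0..2]:
  [0..0]={T0}  "b"  orig:{}
  [1..1]={B,S}  "c"
  [2..2]={B,S}  "c"
  [0..1]=∅  "bc"
  [1..2]={X2}  "cc"  orig:{}
  [0..2]={S}  "bcc"

Original NTs in T[0,2] deriving "bcc": ["S"]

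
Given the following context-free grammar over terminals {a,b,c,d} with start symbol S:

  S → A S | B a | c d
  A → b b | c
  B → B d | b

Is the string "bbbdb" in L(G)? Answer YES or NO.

CNF form of G:
  S -> A S | B T2 | T3 T1
  A -> T0 T0 | c
  B -> B T1 | b
  T0 -> b
  T1 -> d
  T2 -> a
  T3 -> c

CYK fill:
  [0..0]={B,T0}  "b"  orig:{B}
  [1..1]={B,T0}  "b"  orig:{B}
  [2..2]={B,T0}  "b"  orig:{B}
  [3..3]={T1}  "d"  orig:{}
  [4..4]={B,T0}  "b"  orig:{B}
  [0..1]={A}  "bb"
  [1..2]={A}  "bb"
  [2..3]={B}  "bd"
  [3..4]=∅  "db"
  [0..2]=∅  "bbb"
  [1..3]=∅  "bbd"
  [2..4]=∅  "bdb"
  [0..3]=∅  "bbbd"
  [1..4]=∅  "bbdb"
  [0..4]=∅  "bbbdb"

S ∉ T[0,4] ⇒ NO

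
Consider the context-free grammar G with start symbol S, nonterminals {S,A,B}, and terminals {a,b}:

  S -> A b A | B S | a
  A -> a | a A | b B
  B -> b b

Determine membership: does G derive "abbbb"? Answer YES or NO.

Convert to CNF:
  S -> A X2 | B S | a
  A -> T0 A | T1 B | a
  B -> T1 T1
  T0 -> a
  T1 -> b
  X2 -> T1 A

CYK fill:
  T[0,0] 'a' = {A,S,T0}  orig:{A,S}
  T[1,1] 'b' = {T1}  orig:{}
  T[2,2] 'b' = {T1}  orig:{}
  T[3,3] 'b' = {T1}  orig:{}
  T[4,4] 'b' = {T1}  orig:{}
  T[0,1] 'ab' = ∅
  T[1,2] 'bb' = {B}
  T[2,3] 'bb' = {B}
  T[3,4] 'bb' = {B}
  T[0,2] 'abb' = ∅
  T[1,3] 'bbb' = {A}
  T[2,4] 'bbb' = {A}
  T[0,3] 'abbb' = {A}
  T[1,4] 'bbbb' = {X2}  orig:{}
  T[0,4] 'abbbb' = {S}

S ∈ T[0,4] ⇒ YES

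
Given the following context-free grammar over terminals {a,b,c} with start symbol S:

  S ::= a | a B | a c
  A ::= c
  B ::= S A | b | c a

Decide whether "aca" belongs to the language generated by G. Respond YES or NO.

Convert to CNF:
  S -> T1 B | T1 T0 | a
  A -> c
  B -> S A | T0 T1 | b
  T0 -> c
  T1 -> a

CYK fill:
  [0..0]={S,T1}  "a"  orig:{S}
  [1..1]={A,T0}  "c"  orig:{A}
  [2..2]={S,T1}  "a"  orig:{S}
  [0..1]={B,S}  "ac"
  [1..2]={B}  "ca"
  [0..2]={S}  "aca"

S ∈ T[0,2] ⇒ YES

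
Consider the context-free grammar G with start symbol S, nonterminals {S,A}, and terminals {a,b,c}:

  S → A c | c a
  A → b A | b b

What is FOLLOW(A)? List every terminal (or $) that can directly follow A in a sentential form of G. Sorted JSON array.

FIRST sets, iterate to fixpoint:
pass 1:
  A via A→b A: +{b}
  S via S→A c: +{b}
  S via S→c a: +{c}
  FIRST(S)={b,c}  FIRST(A)={b}
pass 2: — fixpoint
  FIRST(S)={b,c}  FIRST(A)={b}

FOLLOW iteration:
FOLLOW(S) := {$}
[1]
  S→A c: FOLLOW(A) ⊇ FIRST(c) = {c}; new: +{c}
  FOLLOW[S]={$}  FOLLOW[A]={c}
[2] (no change)
  FOLLOW[S]={$}  FOLLOW[A]={c}

FOLLOW(A) = ["c"]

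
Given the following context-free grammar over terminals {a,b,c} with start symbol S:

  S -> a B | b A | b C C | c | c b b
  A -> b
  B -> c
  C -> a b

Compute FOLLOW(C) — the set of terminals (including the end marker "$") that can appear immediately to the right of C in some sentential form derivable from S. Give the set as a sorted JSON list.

FIRST sets, iterate to fixpoint:
[1]
  A via A→b: +{b}
  B via B→c: +{c}
  C via C→a b: +{a}
  S via S→a B: +{a}
  S via S→b A: +{b}
  S via S→c: +{c}
  S: {a,b,c}  A: {b}  B: {c}  C: {a}
[2] (stable)
  S: {a,b,c}  A: {b}  B: {c}  C: {a}

Compute FOLLOW by fixpoint:
seed FOLLOW(S) with $
[1]
  S→a B: FOLLOW(B) ⊇ FOLLOW(S) ⊇ {$}; new: +{$}
  S→b A: FOLLOW(A) ⊇ FOLLOW(S) ⊇ {$}; new: +{$}
  S→b C C: FOLLOW(C) ⊇ FIRST(C) = {a}; new: +{a}
  S→b C C: FOLLOW(C) ⊇ FOLLOW(S) ⊇ {$}; new: +{$}
  S: {$}  A: {$}  B: {$}  C: {$,a}
[2] (no change)
  S: {$}  A: {$}  B: {$}  C: {$,a}

FOLLOW(C) = ["$", "a"]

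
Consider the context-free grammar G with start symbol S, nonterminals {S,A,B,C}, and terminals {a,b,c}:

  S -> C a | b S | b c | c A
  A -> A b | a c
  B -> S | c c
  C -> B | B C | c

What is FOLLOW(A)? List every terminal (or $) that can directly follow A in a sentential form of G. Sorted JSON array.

Compute FIRST by fixpoint:
[1]
  A via A→a c: +{a}
  B via B→c c: +{c}
  C via C→B: +{c}
  S via S→C a: +{c}
  S via S→b S: +{b}
  S: {b,c}  A: {a}  B: {c}  C: {c}
[2]
  B via B→S: +{b}
  C via C→B: +{b}
  S: {b,c}  A: {a}  B: {b,c}  C: {b,c}
[3] — fixpoint
  S: {b,c}  A: {a}  B: {b,c}  C: {b,c}

FOLLOW sets:
initialize: $ ∈ FOLLOW(S)
pass 1:
  A→A b: FOLLOW(A) ⊇ FIRST(b) = {b}; new: +{b}
  C→B C: FOLLOW(B) ⊇ FIRST(C) = {b,c}; new: +{b,c}
  S→C a: FOLLOW(C) ⊇ FIRST(a) = {a}; new: +{a}
  S→c A: FOLLOW(A) ⊇ FOLLOW(S) ⊇ {$}; new: +{$}
  FOLLOW[S]={$}  FOLLOW[A]={$,b}  FOLLOW[B]={b,c}  FOLLOW[C]={a}
pass 2:
  B→S: FOLLOW(S) ⊇ FOLLOW(B) ⊇ {b,c}; new: +{b,c}
  C→B: FOLLOW(B) ⊇ FOLLOW(C) ⊇ {a}; new: +{a}
  S→c A: FOLLOW(A) ⊇ FOLLOW(S) ⊇ {$,b,c}; new: +{c}
  FOLLOW[S]={$,b,c}  FOLLOW[A]={$,b,c}  FOLLOW[B]={a,b,c}  FOLLOW[C]={a}
pass 3:
  B→S: FOLLOW(S) ⊇ FOLLOW(B) ⊇ {a,b,c}; new: +{a}
  S→c A: FOLLOW(A) ⊇ FOLLOW(S) ⊇ {$,a,b,c}; new: +{a}
  FOLLOW[S]={$,a,b,c}  FOLLOW[A]={$,a,b,c}  FOLLOW[B]={a,b,c}  FOLLOW[C]={a}
pass 4: — fixpoint
  FOLLOW[S]={$,a,b,c}  FOLLOW[A]={$,a,b,c}  FOLLOW[B]={a,b,c}  FOLLOW[C]={a}

FOLLOW(A) = ["$", "a", "b", "c"]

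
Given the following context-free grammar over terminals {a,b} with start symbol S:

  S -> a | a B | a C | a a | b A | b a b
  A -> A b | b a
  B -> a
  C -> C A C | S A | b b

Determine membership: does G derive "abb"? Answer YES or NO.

CNF form of G:
  S -> T0 A | T0 X3 | T1 B | T1 C | T1 T1 | a
  A -> A T0 | T0 T1
  B -> a
  C -> C X2 | S A | T0 T0
  T0 -> b
  T1 -> a
  X2 -> A C
  X3 -> T1 T0

CYK table (by increasing span):
  T[0,0] 'a' = {B,S,T1}  orig:{B,S}
  T[1,1] 'b' = {T0}  orig:{}
  T[2,2] 'b' = {T0}  orig:{}
  T[0,1] 'ab' = {X3}  orig:{}
  T[1,2] 'bb' = {C}
  T[0,2] 'abb' = {S}

S ∈ T[0,2] ⇒ YES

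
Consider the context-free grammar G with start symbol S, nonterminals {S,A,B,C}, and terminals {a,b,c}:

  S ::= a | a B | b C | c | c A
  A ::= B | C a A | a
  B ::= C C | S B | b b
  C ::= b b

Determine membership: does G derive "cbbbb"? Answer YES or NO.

CNF form of G:
  S -> T0 B | T1 C | T2 A | a | c
  A -> C C | C X3 | S B | T1 T1 | a
  B -> C C | S B | T1 T1
  C -> T1 T1
  T0 -> a
  T1 -> b
  T2 -> c
  X3 -> T0 A

CYK fill:
  cell(0,0) c: {S,T2}  orig:{S}
  cell(1,1) b: {T1}  orig:{}
  cell(2,2) b: {T1}  orig:{}
  cell(3,3) b: {T1}  orig:{}
  cell(4,4) b: {T1}  orig:{}
  cell(0,1) cb: ∅
  cell(1,2) bb: {A,B,C}
  cell(2,3) bb: {A,B,C}
  cell(3,4) bb: {A,B,C}
  cell(0,2) cbb: {A,B,S}
  cell(1,3) bbb: {S}
  cell(2,4) bbb: {S}
  cell(0,3) cbbb: ∅
  cell(1,4) bbbb: {A,B}
  cell(0,4) cbbbb: {A,B,S}

S ∈ T[0,4] ⇒ YES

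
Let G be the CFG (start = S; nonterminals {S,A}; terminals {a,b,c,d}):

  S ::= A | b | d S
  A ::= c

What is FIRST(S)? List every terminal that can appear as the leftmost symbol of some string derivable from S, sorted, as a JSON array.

Compute FIRST by fixpoint:
round 1:
  A via A→c: +{c}
  S via S→A: +{c}
  S via S→b: +{b}
  S via S→d S: +{d}
  FIRST[S]={b,c,d}  FIRST[A]={c}
round 2: (stable)
  FIRST[S]={b,c,d}  FIRST[A]={c}

FIRST(S) = ["b", "c", "d"]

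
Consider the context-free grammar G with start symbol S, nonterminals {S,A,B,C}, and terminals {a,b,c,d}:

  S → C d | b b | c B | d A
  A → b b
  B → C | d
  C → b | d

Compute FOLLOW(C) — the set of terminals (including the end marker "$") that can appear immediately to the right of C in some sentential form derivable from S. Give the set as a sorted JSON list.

FIRST iteration:
round 1:
  A via A→b b: +{b}
  B via B→d: +{d}
  C via C→b: +{b}
  C via C→d: +{d}
  S via S→C d: +{b,d}
  S via S→c B: +{c}
  FIRST[S]={b,c,d}  FIRST[A]={b}  FIRST[B]={d}  FIRST[C]={b,d}
round 2:
  B via B→C: +{b}
  FIRST[S]={b,c,d}  FIRST[A]={b}  FIRST[B]={b,d}  FIRST[C]={b,d}
round 3: (no change)
  FIRST[S]={b,c,d}  FIRST[A]={b}  FIRST[B]={b,d}  FIRST[C]={b,d}

FOLLOW iteration:
initialize: $ ∈ FOLLOW(S)
pass 1:
  S→C d: FOLLOW(C) ⊇ FIRST(d) = {d}; new: +{d}
  S→c B: FOLLOW(B) ⊇ FOLLOW(S) ⊇ {$}; new: +{$}
  S→d A: FOLLOW(A) ⊇ FOLLOW(S) ⊇ {$}; new: +{$}
  S: {$}  A: {$}  B: {$}  C: {d}
pass 2:
  B→C: FOLLOW(C) ⊇ FOLLOW(B) ⊇ {$}; new: +{$}
  S: {$}  A: {$}  B: {$}  C: {$,d}
pass 3: (no change)
  S: {$}  A: {$}  B: {$}  C: {$,d}

FOLLOW(C) = ["$", "d"]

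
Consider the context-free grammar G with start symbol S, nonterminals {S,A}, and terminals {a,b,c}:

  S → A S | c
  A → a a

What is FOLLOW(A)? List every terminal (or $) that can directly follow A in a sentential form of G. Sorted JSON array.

Compute FIRST by fixpoint:
[1]
  A via A→a a: +{a}
  S via S→A S: +{a}
  S via S→c: +{c}
  S: {a,c}  A: {a}
[2] done
  S: {a,c}  A: {a}

Compute FOLLOW by fixpoint:
FOLLOW(S) := {$}
pass 1:
  S→A S: FOLLOW(A) ⊇ FIRST(S) = {a,c}; new: +{a,c}
  S: {$}  A: {a,c}
pass 2: (no change)
  S: {$}  A: {a,c}

FOLLOW(A) = ["a", "c"]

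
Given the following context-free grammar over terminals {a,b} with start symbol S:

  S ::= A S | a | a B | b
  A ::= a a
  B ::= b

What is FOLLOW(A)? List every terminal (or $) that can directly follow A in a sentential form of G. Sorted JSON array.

FIRST iteration:
pass 1:
  A via A→a a: +{a}
  B via B→b: +{b}
  S via S→A S: +{a}
  S via S→b: +{b}
  FIRST[S]={a,b}  FIRST[A]={a}  FIRST[B]={b}
pass 2: (stable)
  FIRST[S]={a,b}  FIRST[A]={a}  FIRST[B]={b}

FOLLOW iteration:
initialize: $ ∈ FOLLOW(S)
pass 1:
  S→A S: FOLLOW(A) ⊇ FIRST(S) = {a,b}; new: +{a,b}
  S→a B: FOLLOW(B) ⊇ FOLLOW(S) ⊇ {$}; new: +{$}
  S: {$}  A: {a,b}  B: {$}
pass 2: (stable)
  S: {$}  A: {a,b}  B: {$}

FOLLOW(A) = ["a", "b"]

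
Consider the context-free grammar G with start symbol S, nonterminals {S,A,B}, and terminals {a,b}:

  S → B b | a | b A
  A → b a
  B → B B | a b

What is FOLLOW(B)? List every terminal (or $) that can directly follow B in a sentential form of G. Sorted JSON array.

Compute FIRST by fixpoint:
[1]
  A via A→b a: +{b}
  B via B→a b: +{a}
  S via S→B b: +{a}
  S via S→b A: +{b}
  S: {a,b}  A: {b}  B: {a}
[2] (no change)
  S: {a,b}  A: {b}  B: {a}

FOLLOW iteration:
seed FOLLOW(S) with $
iter 1:
  B→B B: FOLLOW(B) ⊇ FIRST(B) = {a}; new: +{a}
  S→B b: FOLLOW(B) ⊇ FIRST(b) = {b}; new: +{b}
  S→b A: FOLLOW(A) ⊇ FOLLOW(S) ⊇ {$}; new: +{$}
  S: {$}  A: {$}  B: {a,b}
iter 2: — fixpoint
  S: {$}  A: {$}  B: {a,b}

FOLLOW(B) = ["a", "b"]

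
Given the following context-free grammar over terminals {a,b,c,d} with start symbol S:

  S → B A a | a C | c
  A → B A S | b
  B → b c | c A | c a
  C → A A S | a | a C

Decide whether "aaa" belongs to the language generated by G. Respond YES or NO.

Convert to CNF:
  S -> B X5 | T2 C | c
  A -> B X3 | b
  B -> T0 T1 | T1 A | T1 T2
  C -> A X4 | T2 C | a
  T0 -> b
  T1 -> c
  T2 -> a
  X3 -> A S
  X4 -> A S
  X5 -> A T2

Fill CYK table bottom-up:
  [0..0]={C,T2}  "a"  orig:{C}
  [1..1]={C,T2}  "a"  orig:{C}
  [2..2]={C,T2}  "a"  orig:{C}
  [0..1]={C,S}  "aa"
  [1..2]={C,S}  "aa"
  [0..2]={C,S}  "aaa"

S ∈ T[0,2] ⇒ YES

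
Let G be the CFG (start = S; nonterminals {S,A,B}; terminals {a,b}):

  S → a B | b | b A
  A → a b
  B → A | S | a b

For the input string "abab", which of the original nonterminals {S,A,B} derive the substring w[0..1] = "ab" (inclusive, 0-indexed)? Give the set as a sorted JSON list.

CNF form of G:
  S -> T0 B | T1 A | b
  A -> T0 T1
  B -> T0 B | T0 T1 | T1 A | b
  T0 -> a
  T1 -> b

Fill CYK table bottom-up — only the sub-triangle for w[0..1]:
  T[0,0] 'a' = {T0}  orig:{}
  T[1,1] 'b' = {B,S,T1}  orig:{B,S}
  T[0,1] 'ab' = {A,B,S}

Original NTs in T[0,1] deriving "ab": ["A", "B", "S"]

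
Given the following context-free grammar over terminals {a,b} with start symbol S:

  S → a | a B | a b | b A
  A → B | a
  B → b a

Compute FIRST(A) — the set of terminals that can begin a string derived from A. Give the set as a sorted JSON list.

FIRST iteration:
iter 1:
  A via A→a: +{a}
  B via B→b a: +{b}
  S via S→a: +{a}
  S via S→b A: +{b}
  FIRST(S)={a,b}  FIRST(A)={a}  FIRST(B)={b}
iter 2:
  A via A→B: +{b}
  FIRST(S)={a,b}  FIRST(A)={a,b}  FIRST(B)={b}
iter 3: (stable)
  FIRST(S)={a,b}  FIRST(A)={a,b}  FIRST(B)={b}

FIRST(A) = ["a", "b"]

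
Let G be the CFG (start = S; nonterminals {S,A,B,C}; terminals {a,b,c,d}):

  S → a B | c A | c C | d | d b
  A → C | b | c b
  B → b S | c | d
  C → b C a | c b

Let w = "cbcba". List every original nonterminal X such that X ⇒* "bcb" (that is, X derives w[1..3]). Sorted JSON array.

CNF form of G:
  S -> T1 B | T2 A | T2 C | T3 T0 | d
  A -> T0 X4 | T2 T0 | b
  B -> T0 S | c | d
  C -> T0 X5 | T2 T0
  T0 -> b
  T1 -> a
  T2 -> c
  T3 -> d
  X4 -> C T1
  X5 -> C T1

CYK table (by increasing span) — only the sub-triangle for w[1..3]:
  [1..1]={A,T0}  "b"  orig:{A}
  [2..2]={B,T2}  "c"  orig:{B}
  [3..3]={A,T0}  "b"  orig:{A}
  [1..2]=∅  "bc"
  [2..3]={A,C,S}  "cb"
  [1..3]={B}  "bcb"

Original NTs in T[1,3] deriving "bcb": ["B"]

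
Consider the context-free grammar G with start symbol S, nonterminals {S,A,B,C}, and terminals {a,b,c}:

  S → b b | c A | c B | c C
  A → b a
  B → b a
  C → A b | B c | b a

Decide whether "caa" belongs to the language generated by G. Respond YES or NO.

CNF form of G:
  S -> T0 T0 | T2 A | T2 B | T2 C
  A -> T0 T1
  B -> T0 T1
  C -> A T0 | B T2 | T0 T1
  T0 -> b
  T1 -> a
  T2 -> c

CYK fill:
  [0..0]={T2}  "c"  orig:{}
  [1..1]={T1}  "a"  orig:{}
  [2..2]={T1}  "a"  orig:{}
  [0..1]=∅  "ca"
  [1..2]=∅  "aa"
  [0..2]=∅  "caa"

S ∉ T[0,2] ⇒ NO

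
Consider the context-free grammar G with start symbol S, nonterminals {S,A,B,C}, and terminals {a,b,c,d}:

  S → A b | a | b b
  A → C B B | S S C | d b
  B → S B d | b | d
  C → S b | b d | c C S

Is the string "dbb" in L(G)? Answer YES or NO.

CNF form of G:
  S -> A T1 | T1 T1 | a
  A -> C X3 | S X4 | T0 T1
  B -> S X5 | b | d
  C -> S T1 | T1 T0 | T2 X6
  T0 -> d
  T1 -> b
  T2 -> c
  X3 -> B B
  X4 -> S C
  X5 -> B T0
  X6 -> C S

CYK fill:
  cell(0,0) d: {B,T0}  orig:{B}
  cell(1,1) b: {B,T1}  orig:{B}
  cell(2,2) b: {B,T1}  orig:{B}
  cell(0,1) db: {A,X3}  orig:{A}
  cell(1,2) bb: {S,X3}  orig:{S}
  cell(0,2) dbb: {S}

S ∈ T[0,2] ⇒ YES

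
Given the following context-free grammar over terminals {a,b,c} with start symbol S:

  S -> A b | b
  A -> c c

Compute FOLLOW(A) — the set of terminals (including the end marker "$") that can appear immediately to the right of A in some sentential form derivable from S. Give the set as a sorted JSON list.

Compute FIRST by fixpoint:
round 1:
  A via A→c c: +{c}
  S via S→A b: +{c}
  S via S→b: +{b}
  FIRST[S]={b,c}  FIRST[A]={c}
round 2: — fixpoint
  FIRST[S]={b,c}  FIRST[A]={c}

Compute FOLLOW by fixpoint:
initialize: $ ∈ FOLLOW(S)
[1]
  S→A b: FOLLOW(A) ⊇ FIRST(b) = {b}; new: +{b}
  S: {$}  A: {b}
[2] — fixpoint
  S: {$}  A: {b}

FOLLOW(A) = ["b"]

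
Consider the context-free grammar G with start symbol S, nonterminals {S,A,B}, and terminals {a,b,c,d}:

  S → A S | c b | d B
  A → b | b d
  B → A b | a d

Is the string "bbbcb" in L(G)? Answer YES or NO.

Convert to CNF:
  S -> A S | T1 B | T3 T0
  A -> T0 T1 | b
  B -> A T0 | T2 T1
  T0 -> b
  T1 -> d
  T2 -> a
  T3 -> c

Fill CYK table bottom-up:
  T[0,0] 'b' = {A,T0}  orig:{A}
  T[1,1] 'b' = {A,T0}  orig:{A}
  T[2,2] 'b' = {A,T0}  orig:{A}
  T[3,3] 'c' = {T3}  orig:{}
  T[4,4] 'b' = {A,T0}  orig:{A}
  T[0,1] 'bb' = {B}
  T[1,2] 'bb' = {B}
  T[2,3] 'bc' = ∅
  T[3,4] 'cb' = {S}
  T[0,2] 'bbb' = ∅
  T[1,3] 'bbc' = ∅
  T[2,4] 'bcb' = {S}
  T[0,3] 'bbbc' = ∅
  T[1,4] 'bbcb' = {S}
  T[0,4] 'bbbcb' = {S}

S ∈ T[0,4] ⇒ YES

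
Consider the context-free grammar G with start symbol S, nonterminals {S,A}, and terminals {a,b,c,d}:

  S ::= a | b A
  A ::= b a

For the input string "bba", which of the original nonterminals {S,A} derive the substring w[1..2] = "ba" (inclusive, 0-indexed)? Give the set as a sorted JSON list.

CNF form of G:
  S -> T0 A | a
  A -> T0 T1
  T0 -> b
  T1 -> a

Fill CYK table bottom-up — only the sub-triangle for w[1..2]:
  [1..1]={T0}  "b"  orig:{}
  [2..2]={S,T1}  "a"  orig:{S}
  [1..2]={A}  "ba"

Original NTs in T[1,2] deriving "ba": ["A"]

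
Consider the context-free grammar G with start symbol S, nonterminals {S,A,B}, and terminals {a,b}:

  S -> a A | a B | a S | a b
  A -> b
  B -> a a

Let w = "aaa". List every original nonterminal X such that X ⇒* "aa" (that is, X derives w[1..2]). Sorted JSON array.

CNF form of G:
  S -> T0 A | T0 B | T0 S | T0 T1
  A -> b
  B -> T0 T0
  T0 -> a
  T1 -> b

CYK table (by increasing span), restricted to cells inside w[1..2]:
  T[1,1] 'a' = {T0}  orig:{}
  T[2,2] 'a' = {T0}  orig:{}
  T[1,2] 'aa' = {B}

Original NTs in T[1,2] deriving "aa": ["B"]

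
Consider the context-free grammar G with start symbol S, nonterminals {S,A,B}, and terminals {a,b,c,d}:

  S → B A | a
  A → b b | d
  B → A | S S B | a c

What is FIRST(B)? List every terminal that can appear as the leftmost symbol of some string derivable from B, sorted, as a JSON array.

FIRST sets, iterate to fixpoint:
[1]
  A via A→b b: +{b}
  A via A→d: +{d}
  B via B→A: +{b,d}
  B via B→a c: +{a}
  S via S→B A: +{a,b,d}
  S: {a,b,d}  A: {b,d}  B: {a,b,d}
[2] (no change)
  S: {a,b,d}  A: {b,d}  B: {a,b,d}

FIRST(B) = ["a", "b", "d"]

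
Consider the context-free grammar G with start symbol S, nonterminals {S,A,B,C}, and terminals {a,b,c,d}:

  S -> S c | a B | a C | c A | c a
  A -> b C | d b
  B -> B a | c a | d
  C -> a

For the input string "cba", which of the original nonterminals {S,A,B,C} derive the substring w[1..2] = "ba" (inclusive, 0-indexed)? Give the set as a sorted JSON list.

CNF form of G:
  S -> S T3 | T2 B | T2 C | T3 A | T3 T2
  A -> T0 C | T1 T0
  B -> B T2 | T3 T2 | d
  C -> a
  T0 -> b
  T1 -> d
  T2 -> a
  T3 -> c

CYK fill, restricted to cells inside w[1..2]:
  cell(1,1) b: {T0}  orig:{}
  cell(2,2) a: {C,T2}  orig:{C}
  cell(1,2) ba: {A}

Original NTs in T[1,2] deriving "ba": ["A"]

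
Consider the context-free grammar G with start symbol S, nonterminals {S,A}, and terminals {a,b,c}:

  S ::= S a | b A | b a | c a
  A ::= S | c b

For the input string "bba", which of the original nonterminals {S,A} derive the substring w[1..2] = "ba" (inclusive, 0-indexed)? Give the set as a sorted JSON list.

CNF form of G:
  S -> S T0 | T1 A | T1 T0 | T2 T0
  A -> S T0 | T1 A | T1 T0 | T2 T0 | T2 T1
  T0 -> a
  T1 -> b
  T2 -> c

CYK table (by increasing span) — only the sub-triangle for w[1..2]:
  T[1,1] 'b' = {T1}  orig:{}
  T[2,2] 'a' = {T0}  orig:{}
  T[1,2] 'ba' = {A,S}

Original NTs in T[1,2] deriving "ba": ["A", "S"]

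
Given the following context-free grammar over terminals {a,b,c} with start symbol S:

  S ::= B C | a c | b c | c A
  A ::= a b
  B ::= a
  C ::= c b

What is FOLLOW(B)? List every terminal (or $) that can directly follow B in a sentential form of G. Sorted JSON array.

Compute FIRST by fixpoint:
iter 1:
  A via A→a b: +{a}
  B via B→a: +{a}
  C via C→c b: +{c}
  S via S→B C: +{a}
  S via S→b c: +{b}
  S via S→c A: +{c}
  FIRST[S]={a,b,c}  FIRST[A]={a}  FIRST[B]={a}  FIRST[C]={c}
iter 2: (no change)
  FIRST[S]={a,b,c}  FIRST[A]={a}  FIRST[B]={a}  FIRST[C]={c}

Compute FOLLOW by fixpoint:
initialize: $ ∈ FOLLOW(S)
[1]
  S→B C: FOLLOW(B) ⊇ FIRST(C) = {c}; new: +{c}
  S→B C: FOLLOW(C) ⊇ FOLLOW(S) ⊇ {$}; new: +{$}
  S→c A: FOLLOW(A) ⊇ FOLLOW(S) ⊇ {$}; new: +{$}
  FOLLOW(S)={$}  FOLLOW(A)={$}  FOLLOW(B)={c}  FOLLOW(C)={$}
[2] (stable)
  FOLLOW(S)={$}  FOLLOW(A)={$}  FOLLOW(B)={c}  FOLLOW(C)={$}

FOLLOW(B) = ["c"]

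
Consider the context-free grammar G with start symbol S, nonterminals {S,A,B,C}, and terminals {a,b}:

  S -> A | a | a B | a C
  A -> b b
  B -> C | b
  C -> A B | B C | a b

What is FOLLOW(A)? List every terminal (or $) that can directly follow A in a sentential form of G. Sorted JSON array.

FIRST sets, iterate to fixpoint:
iter 1:
  A via A→b b: +{b}
  B via B→b: +{b}
  C via C→A B: +{b}
  C via C→a b: +{a}
  S via S→A: +{b}
  S via S→a: +{a}
  FIRST(S)={a,b}  FIRST(A)={b}  FIRST(B)={b}  FIRST(C)={a,b}
iter 2:
  B via B→C: +{a}
  FIRST(S)={a,b}  FIRST(A)={b}  FIRST(B)={a,b}  FIRST(C)={a,b}
iter 3: — fixpoint
  FIRST(S)={a,b}  FIRST(A)={b}  FIRST(B)={a,b}  FIRST(C)={a,b}

FOLLOW iteration:
FOLLOW(S) := {$}
iter 1:
  C→A B: FOLLOW(A) ⊇ FIRST(B) = {a,b}; new: +{a,b}
  C→B C: FOLLOW(B) ⊇ FIRST(C) = {a,b}; new: +{a,b}
  S→A: FOLLOW(A) ⊇ FOLLOW(S) ⊇ {$}; new: +{$}
  S→a B: FOLLOW(B) ⊇ FOLLOW(S) ⊇ {$}; new: +{$}
  S→a C: FOLLOW(C) ⊇ FOLLOW(S) ⊇ {$}; new: +{$}
  FOLLOW[S]={$}  FOLLOW[A]={$,a,b}  FOLLOW[B]={$,a,b}  FOLLOW[C]={$}
iter 2:
  B→C: FOLLOW(C) ⊇ FOLLOW(B) ⊇ {$,a,b}; new: +{a,b}
  FOLLOW[S]={$}  FOLLOW[A]={$,a,b}  FOLLOW[B]={$,a,b}  FOLLOW[C]={$,a,b}
iter 3: (stable)
  FOLLOW[S]={$}  FOLLOW[A]={$,a,b}  FOLLOW[B]={$,a,b}  FOLLOW[C]={$,a,b}

FOLLOW(A) = ["$", "a", "b"]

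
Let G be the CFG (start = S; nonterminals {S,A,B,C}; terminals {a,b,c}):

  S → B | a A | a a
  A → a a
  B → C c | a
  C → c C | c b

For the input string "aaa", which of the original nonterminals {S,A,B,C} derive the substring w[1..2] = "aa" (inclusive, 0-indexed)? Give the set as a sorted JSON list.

Convert to CNF:
  S -> C T1 | T0 A | T0 T0 | a
  A -> T0 T0
  B -> C T1 | a
  C -> T1 C | T1 T2
  T0 -> a
  T1 -> c
  T2 -> b

CYK table (by increasing span) — only the sub-triangle for w[1..2]:
  T[1,1] 'a' = {B,S,T0}  orig:{B,S}
  T[2,2] 'a' = {B,S,T0}  orig:{B,S}
  T[1,2] 'aa' = {A,S}

Original NTs in T[1,2] deriving "aa": ["A", "S"]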